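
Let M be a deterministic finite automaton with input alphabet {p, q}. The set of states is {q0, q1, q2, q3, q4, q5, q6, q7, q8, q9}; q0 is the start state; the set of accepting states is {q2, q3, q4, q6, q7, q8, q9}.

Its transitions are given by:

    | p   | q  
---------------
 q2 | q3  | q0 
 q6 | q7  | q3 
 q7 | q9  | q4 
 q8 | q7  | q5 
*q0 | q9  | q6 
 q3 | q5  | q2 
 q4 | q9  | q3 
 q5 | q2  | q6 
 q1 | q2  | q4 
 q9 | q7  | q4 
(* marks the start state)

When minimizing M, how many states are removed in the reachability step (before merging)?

2

Starting at q0 and following transitions, the reachable set is {q0, q2, q3, q4, q5, q6, q7, q9}. That leaves q1, q8 unreachable — 2 in total.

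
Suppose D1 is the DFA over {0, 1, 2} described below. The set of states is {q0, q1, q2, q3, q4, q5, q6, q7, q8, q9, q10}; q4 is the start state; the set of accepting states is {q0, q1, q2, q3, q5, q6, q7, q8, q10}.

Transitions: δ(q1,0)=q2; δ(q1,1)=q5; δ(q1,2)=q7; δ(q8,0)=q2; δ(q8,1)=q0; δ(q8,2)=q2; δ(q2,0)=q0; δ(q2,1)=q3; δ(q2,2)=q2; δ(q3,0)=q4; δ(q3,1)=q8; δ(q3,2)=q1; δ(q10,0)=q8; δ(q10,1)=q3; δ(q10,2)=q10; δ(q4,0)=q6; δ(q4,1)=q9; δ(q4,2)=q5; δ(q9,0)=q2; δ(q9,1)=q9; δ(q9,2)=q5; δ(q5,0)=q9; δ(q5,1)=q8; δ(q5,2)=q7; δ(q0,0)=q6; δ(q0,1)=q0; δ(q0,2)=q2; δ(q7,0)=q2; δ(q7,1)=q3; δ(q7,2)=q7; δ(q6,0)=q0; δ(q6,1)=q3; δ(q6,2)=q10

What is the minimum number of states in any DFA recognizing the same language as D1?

Every state is reachable, so we keep all 11.
Start with accepting vs non-accepting: {q0,q1,q2,q3,q5,q6,q7,q8,q10} | {q4,q9}.
Split {q0,q1,q2,q3,q5,q6,q7,q8,q10} by δ(·,0) → {q0,q1,q2,q6,q7,q8,q10} and {q3,q5}.
Refine {q0,q1,q2,q6,q7,q8,q10} on symbol 1: members go to different blocks, giving {q1,q2,q6,q7,q10} and {q0,q8}.
Refine {q1,q2,q6,q7,q10} on symbol 0: members go to different blocks, giving {q2,q6,q10} and {q1,q7}.
Stable partition: {q2,q6,q10} | {q4,q9} | {q3,q5} | {q0,q8} | {q1,q7} — 5 equivalence classes.

5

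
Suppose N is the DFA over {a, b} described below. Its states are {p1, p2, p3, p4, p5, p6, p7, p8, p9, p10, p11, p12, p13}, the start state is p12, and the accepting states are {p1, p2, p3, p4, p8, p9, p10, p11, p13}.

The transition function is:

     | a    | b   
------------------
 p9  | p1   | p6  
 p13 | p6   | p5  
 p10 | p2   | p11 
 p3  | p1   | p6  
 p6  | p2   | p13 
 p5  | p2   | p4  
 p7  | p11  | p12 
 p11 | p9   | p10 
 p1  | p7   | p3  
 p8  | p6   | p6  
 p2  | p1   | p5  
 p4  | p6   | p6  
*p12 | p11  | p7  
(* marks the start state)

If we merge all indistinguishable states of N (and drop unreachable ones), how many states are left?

6

Reachable states from the start: {p1,p2,p3,p4,p5,p6,p7,p9,p10,p11,p12,p13}. Unreachable: {p8} — drop them.
P0 = {p1,p2,p3,p4,p9,p10,p11,p13} | {p5,p6,p7,p12}.
On input a, block {p1,p2,p3,p4,p9,p10,p11,p13} splits into {p2,p3,p9,p10,p11} and {p1,p4,p13}.
Refine {p2,p3,p9,p10,p11} on symbol a: members go to different blocks, giving {p2,p3,p9} and {p10,p11}.
On input a, block {p5,p6,p7,p12} splits into {p5,p6} and {p7,p12}.
Split {p1,p4,p13} by δ(·,a) → {p4,p13} and {p1}.
The partition is now stable with 6 blocks: {p2,p3,p9} | {p5,p6} | {p4,p13} | {p10,p11} | {p7,p12} | {p1}.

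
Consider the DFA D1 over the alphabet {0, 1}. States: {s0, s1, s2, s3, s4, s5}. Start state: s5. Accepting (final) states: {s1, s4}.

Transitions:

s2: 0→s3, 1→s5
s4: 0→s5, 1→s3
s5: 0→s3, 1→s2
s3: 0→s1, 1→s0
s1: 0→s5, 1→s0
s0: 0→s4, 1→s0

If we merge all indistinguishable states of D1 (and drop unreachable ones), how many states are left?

3

All states are reachable from the start state.
Start with accepting vs non-accepting: {s1,s4} | {s0,s2,s3,s5}.
On input 0, block {s0,s2,s3,s5} splits into {s0,s3} and {s2,s5}.
Stable partition: {s1,s4} | {s0,s3} | {s2,s5} — 3 equivalence classes.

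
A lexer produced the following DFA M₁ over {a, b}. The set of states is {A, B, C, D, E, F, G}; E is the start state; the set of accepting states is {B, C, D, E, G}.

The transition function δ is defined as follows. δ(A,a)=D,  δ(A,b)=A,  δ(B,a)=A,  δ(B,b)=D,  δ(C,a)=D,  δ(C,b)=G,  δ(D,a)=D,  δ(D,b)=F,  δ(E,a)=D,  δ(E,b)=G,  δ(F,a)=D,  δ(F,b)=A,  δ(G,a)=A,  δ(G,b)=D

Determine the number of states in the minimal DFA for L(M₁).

Reachable states from the start: {A,D,E,F,G}. Unreachable: {B,C} — drop them.
Start with accepting vs non-accepting: {D,E,G} | {A,F}.
On input a, block {D,E,G} splits into {D,E} and {G}.
On input b, block {D,E} splits into {D} and {E}.
No further refinement is possible. Final partition (4 blocks): {D} | {A,F} | {G} | {E}.

4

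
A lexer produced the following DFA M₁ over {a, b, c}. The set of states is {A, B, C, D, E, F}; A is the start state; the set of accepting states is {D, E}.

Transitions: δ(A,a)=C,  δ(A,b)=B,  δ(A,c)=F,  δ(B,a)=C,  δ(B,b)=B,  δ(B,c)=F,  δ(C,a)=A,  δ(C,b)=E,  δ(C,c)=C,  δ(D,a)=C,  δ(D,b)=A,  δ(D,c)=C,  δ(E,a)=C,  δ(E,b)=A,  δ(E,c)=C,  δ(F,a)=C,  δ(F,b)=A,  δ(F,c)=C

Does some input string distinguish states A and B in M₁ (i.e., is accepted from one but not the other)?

No

States {D} cannot be reached from the start state, so discard them.
Start with accepting vs non-accepting: {E} | {A,B,C,F}.
Split {A,B,C,F} by δ(·,b) → {A,B,F} and {C}.
Refine {A,B,F} on symbol c: members go to different blocks, giving {A,B} and {F}.
Stable partition: {E} | {A,B} | {C} | {F} — 4 equivalence classes.
A and B lie in the same block of the stable partition, so they are equivalent — no string distinguishes them.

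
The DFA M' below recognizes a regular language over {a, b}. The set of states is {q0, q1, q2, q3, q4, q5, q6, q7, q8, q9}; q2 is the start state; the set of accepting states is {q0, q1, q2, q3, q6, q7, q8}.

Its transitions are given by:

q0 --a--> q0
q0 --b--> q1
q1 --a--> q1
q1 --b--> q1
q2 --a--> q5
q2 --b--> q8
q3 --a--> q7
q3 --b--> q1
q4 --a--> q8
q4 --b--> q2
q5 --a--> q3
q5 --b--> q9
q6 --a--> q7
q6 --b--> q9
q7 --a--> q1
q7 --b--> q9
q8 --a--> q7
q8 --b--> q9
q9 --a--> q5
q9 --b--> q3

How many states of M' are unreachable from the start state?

No path from q2 leads to q0, q4, q6; the other 7 states are all reachable.

3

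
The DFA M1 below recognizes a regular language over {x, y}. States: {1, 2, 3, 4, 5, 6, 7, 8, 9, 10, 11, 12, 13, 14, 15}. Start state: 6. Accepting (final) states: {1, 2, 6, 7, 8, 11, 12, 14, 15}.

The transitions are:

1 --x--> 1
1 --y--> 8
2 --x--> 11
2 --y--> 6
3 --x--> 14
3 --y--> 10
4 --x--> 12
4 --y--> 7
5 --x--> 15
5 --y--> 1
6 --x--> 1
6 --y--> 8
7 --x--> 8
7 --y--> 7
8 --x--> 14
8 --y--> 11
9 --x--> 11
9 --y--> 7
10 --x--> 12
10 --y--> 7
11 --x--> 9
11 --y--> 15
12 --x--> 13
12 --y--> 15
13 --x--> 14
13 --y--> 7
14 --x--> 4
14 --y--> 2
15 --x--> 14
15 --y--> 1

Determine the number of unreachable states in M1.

3

BFS from 6 reaches {1, 2, 4, 6, 7, 8, 9, 11, 12, 13, 14, 15}; the 3 state(s) 3, 5, 10 are never visited.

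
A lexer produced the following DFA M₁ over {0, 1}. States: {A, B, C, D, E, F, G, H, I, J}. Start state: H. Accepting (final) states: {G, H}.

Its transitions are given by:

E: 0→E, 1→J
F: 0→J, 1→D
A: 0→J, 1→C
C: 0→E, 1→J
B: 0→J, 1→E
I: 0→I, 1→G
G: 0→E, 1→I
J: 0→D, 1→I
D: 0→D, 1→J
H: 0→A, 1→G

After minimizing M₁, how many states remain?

First remove the unreachable states {B,F}; 8 states remain.
P0 = {G,H} | {A,C,D,E,I,J}.
On input 1, block {G,H} splits into {G} and {H}.
On input 1, block {A,C,D,E,I,J} splits into {A,C,D,E,J} and {I}.
Refine {A,C,D,E,J} on symbol 1: members go to different blocks, giving {A,C,D,E} and {J}.
On input 0, block {A,C,D,E} splits into {C,D,E} and {A}.
The partition is now stable with 6 blocks: {G} | {C,D,E} | {H} | {I} | {J} | {A}.

6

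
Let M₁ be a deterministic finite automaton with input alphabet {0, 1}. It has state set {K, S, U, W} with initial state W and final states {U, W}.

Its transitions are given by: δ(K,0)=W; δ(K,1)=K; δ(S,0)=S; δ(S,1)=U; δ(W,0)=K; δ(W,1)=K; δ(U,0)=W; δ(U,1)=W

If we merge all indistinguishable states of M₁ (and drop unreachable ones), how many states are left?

Reachable states from the start: {K,W}. Unreachable: {S,U} — drop them.
Start with accepting vs non-accepting: {W} | {K}.
No further refinement is possible. Final partition (2 blocks): {W} | {K}.

2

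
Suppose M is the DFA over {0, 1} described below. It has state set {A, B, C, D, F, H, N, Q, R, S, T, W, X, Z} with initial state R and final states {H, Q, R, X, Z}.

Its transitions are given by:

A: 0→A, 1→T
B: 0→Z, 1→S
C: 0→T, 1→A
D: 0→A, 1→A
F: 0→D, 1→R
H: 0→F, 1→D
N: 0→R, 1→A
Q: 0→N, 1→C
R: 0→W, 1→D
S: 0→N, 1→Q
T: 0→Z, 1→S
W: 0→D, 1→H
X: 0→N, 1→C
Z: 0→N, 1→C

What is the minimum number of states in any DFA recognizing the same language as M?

9

States {B,X} cannot be reached from the start state, so discard them.
Initial partition by acceptance: {H,Q,R,Z} | {A,C,D,F,N,S,T,W}.
Refine {A,C,D,F,N,S,T,W} on symbol 0: members go to different blocks, giving {A,C,D,F,S,W} and {N,T}.
Refine {H,Q,R,Z} on symbol 0: members go to different blocks, giving {Q,Z} and {H,R}.
Refine {A,C,D,F,S,W} on symbol 0: members go to different blocks, giving {A,D,F,W} and {C,S}.
Split {A,D,F,W} by δ(·,1) → {F,W} and {D} and {A}.
Refine {N,T} on symbol 0: members go to different blocks, giving {N} and {T}.
Refine {C,S} on symbol 0: members go to different blocks, giving {C} and {S}.
The partition is now stable with 9 blocks: {Q,Z} | {F,W} | {N} | {H,R} | {C} | {D} | {A} | {T} | {S}.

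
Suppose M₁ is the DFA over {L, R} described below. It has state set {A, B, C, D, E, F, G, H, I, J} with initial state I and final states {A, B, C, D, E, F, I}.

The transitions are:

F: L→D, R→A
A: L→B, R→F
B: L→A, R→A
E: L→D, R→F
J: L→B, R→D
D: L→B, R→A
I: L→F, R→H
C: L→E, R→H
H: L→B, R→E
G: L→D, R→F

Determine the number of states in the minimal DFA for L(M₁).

Reachable states from the start: {A,B,D,E,F,H,I}. Unreachable: {C,G,J} — drop them.
Start with accepting vs non-accepting: {A,B,D,E,F,I} | {H}.
Split {A,B,D,E,F,I} by δ(·,R) → {A,B,D,E,F} and {I}.
No further refinement is possible. Final partition (3 blocks): {A,B,D,E,F} | {H} | {I}.

3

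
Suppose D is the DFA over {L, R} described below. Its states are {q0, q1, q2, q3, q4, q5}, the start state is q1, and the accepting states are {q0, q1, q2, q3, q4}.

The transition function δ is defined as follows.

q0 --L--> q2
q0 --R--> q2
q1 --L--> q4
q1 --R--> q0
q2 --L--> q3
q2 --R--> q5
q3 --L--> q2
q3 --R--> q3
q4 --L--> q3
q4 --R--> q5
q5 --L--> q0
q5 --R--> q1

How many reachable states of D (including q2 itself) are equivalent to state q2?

All states are reachable from the start state.
P0 = {q0,q1,q2,q3,q4} | {q5}.
Split {q0,q1,q2,q3,q4} by δ(·,R) → {q0,q1,q3} and {q2,q4}.
On input R, block {q0,q1,q3} splits into {q1,q3} and {q0}.
Refine {q1,q3} on symbol R: members go to different blocks, giving {q1} and {q3}.
Stable partition: {q1} | {q5} | {q2,q4} | {q0} | {q3} — 5 equivalence classes.
State q2 belongs to the block {q2,q4}, which has 2 states.

2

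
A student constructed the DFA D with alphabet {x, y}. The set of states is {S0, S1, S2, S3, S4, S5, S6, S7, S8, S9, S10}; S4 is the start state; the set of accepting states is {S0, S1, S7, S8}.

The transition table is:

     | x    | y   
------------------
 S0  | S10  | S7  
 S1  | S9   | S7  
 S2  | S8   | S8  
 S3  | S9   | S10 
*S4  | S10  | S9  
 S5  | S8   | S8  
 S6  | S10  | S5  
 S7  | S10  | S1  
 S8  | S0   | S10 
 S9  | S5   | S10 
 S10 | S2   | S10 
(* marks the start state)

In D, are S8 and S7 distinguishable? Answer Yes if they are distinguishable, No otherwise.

Reachable states from the start: {S0,S1,S2,S4,S5,S7,S8,S9,S10}. Unreachable: {S3,S6} — drop them.
Initial partition by acceptance: {S0,S1,S7,S8} | {S2,S4,S5,S9,S10}.
Refine {S0,S1,S7,S8} on symbol x: members go to different blocks, giving {S0,S1,S7} and {S8}.
Split {S2,S4,S5,S9,S10} by δ(·,x) → {S4,S9,S10} and {S2,S5}.
Split {S4,S9,S10} by δ(·,x) → {S9,S10} and {S4}.
Stable partition: {S0,S1,S7} | {S9,S10} | {S8} | {S2,S5} | {S4} — 5 equivalence classes.
S8 and S7 end up in different blocks, so they are distinguishable. For instance, the string 'x' is accepted from only S8.

Yes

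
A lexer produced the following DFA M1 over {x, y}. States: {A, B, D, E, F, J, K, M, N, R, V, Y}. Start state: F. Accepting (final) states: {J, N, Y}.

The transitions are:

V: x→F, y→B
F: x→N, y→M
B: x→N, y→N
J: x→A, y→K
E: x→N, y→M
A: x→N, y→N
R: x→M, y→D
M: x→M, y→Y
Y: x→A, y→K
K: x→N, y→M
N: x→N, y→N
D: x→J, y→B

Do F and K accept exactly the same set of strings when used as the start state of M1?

Yes

Reachable states from the start: {A,F,K,M,N,Y}. Unreachable: {B,D,E,J,R,V} — drop them.
Start with accepting vs non-accepting: {N,Y} | {A,F,K,M}.
On input x, block {N,Y} splits into {Y} and {N}.
Refine {A,F,K,M} on symbol x: members go to different blocks, giving {A,F,K} and {M}.
On input y, block {A,F,K} splits into {F,K} and {A}.
No further refinement is possible. Final partition (5 blocks): {Y} | {F,K} | {N} | {M} | {A}.
F and K lie in the same block of the stable partition, so they are equivalent — no string distinguishes them.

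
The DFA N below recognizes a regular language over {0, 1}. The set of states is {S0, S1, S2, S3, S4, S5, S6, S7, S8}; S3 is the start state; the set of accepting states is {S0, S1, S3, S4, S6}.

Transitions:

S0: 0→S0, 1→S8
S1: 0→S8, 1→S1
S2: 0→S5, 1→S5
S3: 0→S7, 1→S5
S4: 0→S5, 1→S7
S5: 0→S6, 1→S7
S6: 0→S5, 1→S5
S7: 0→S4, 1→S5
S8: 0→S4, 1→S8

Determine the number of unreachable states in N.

4

No path from S3 leads to S0, S1, S2, S8; the other 5 states are all reachable.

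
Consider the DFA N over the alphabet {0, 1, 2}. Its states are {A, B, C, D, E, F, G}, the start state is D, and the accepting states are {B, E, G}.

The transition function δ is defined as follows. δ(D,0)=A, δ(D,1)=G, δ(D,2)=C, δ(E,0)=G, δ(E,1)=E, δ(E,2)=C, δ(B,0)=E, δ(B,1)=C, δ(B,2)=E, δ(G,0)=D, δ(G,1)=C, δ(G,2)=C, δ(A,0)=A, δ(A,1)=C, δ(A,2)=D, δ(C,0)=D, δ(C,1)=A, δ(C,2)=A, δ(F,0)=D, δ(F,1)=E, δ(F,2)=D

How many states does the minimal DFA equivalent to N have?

4

States {B,E,F} cannot be reached from the start state, so discard them.
Start with accepting vs non-accepting: {G} | {A,C,D}.
On input 1, block {A,C,D} splits into {A,C} and {D}.
Split {A,C} by δ(·,0) → {A} and {C}.
The partition is now stable with 4 blocks: {G} | {A} | {D} | {C}.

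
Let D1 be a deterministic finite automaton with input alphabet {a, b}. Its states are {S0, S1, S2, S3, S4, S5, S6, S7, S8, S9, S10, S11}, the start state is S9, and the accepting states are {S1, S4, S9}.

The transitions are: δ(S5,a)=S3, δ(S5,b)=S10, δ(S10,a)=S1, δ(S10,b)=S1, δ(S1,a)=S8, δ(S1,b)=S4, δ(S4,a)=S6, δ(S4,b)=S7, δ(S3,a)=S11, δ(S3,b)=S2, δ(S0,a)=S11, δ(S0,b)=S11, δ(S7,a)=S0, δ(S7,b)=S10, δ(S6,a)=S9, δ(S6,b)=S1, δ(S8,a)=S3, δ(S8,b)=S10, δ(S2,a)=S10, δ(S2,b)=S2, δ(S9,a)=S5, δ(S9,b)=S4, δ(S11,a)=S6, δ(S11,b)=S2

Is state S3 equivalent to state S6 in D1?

All states are reachable from the start state.
Start with accepting vs non-accepting: {S1,S4,S9} | {S0,S2,S3,S5,S6,S7,S8,S10,S11}.
On input b, block {S1,S4,S9} splits into {S1,S9} and {S4}.
Split {S0,S2,S3,S5,S6,S7,S8,S10,S11} by δ(·,a) → {S0,S2,S3,S5,S7,S8,S11} and {S6,S10}.
Refine {S0,S2,S3,S5,S7,S8,S11} on symbol a: members go to different blocks, giving {S0,S3,S5,S7,S8} and {S2,S11}.
On input a, block {S0,S3,S5,S7,S8} splits into {S5,S7,S8} and {S0,S3}.
Stable partition: {S1,S9} | {S5,S7,S8} | {S4} | {S6,S10} | {S2,S11} | {S0,S3} — 6 equivalence classes.
S3 and S6 end up in different blocks, so they are distinguishable. For instance, the string 'a' is accepted from only S6.

No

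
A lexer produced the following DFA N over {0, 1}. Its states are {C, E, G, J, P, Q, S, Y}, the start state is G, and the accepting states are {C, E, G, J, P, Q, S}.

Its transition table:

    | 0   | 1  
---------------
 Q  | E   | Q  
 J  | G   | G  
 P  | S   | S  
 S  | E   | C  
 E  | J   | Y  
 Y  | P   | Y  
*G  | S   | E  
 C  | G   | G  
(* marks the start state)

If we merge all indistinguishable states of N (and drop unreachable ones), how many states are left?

Reachable states from the start: {C,E,G,J,P,S,Y}. Unreachable: {Q} — drop them.
P0 = {C,E,G,J,P,S} | {Y}.
On input 1, block {C,E,G,J,P,S} splits into {C,G,J,P,S} and {E}.
Refine {C,G,J,P,S} on symbol 0: members go to different blocks, giving {C,G,J,P} and {S}.
On input 0, block {C,G,J,P} splits into {C,J} and {G,P}.
Refine {G,P} on symbol 1: members go to different blocks, giving {P} and {G}.
The partition is now stable with 6 blocks: {C,J} | {Y} | {E} | {S} | {P} | {G}.

6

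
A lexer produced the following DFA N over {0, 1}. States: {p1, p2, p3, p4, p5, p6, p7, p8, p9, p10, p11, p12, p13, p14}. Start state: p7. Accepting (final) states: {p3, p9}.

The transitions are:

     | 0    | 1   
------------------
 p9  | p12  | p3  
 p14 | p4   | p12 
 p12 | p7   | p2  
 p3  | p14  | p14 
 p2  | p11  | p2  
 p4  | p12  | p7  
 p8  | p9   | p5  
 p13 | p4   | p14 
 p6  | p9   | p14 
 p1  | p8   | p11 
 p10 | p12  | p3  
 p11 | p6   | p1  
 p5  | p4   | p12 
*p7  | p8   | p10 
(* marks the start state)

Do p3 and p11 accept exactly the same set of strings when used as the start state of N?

No

First remove the unreachable states {p13}; 13 states remain.
Initial partition by acceptance: {p3,p9} | {p1,p2,p4,p5,p6,p7,p8,p10,p11,p12,p14}.
Refine {p3,p9} on symbol 1: members go to different blocks, giving {p3} and {p9}.
Refine {p1,p2,p4,p5,p6,p7,p8,p10,p11,p12,p14} on symbol 0: members go to different blocks, giving {p1,p2,p4,p5,p7,p10,p11,p12,p14} and {p6,p8}.
Refine {p1,p2,p4,p5,p7,p10,p11,p12,p14} on symbol 0: members go to different blocks, giving {p2,p4,p5,p10,p12,p14} and {p1,p7,p11}.
On input 0, block {p2,p4,p5,p10,p12,p14} splits into {p4,p5,p10,p14} and {p2,p12}.
On input 0, block {p4,p5,p10,p14} splits into {p4,p10} and {p5,p14}.
Refine {p4,p10} on symbol 1: members go to different blocks, giving {p4} and {p10}.
Refine {p1,p7,p11} on symbol 1: members go to different blocks, giving {p1,p11} and {p7}.
On input 0, block {p2,p12} splits into {p2} and {p12}.
The partition is now stable with 10 blocks: {p3} | {p4} | {p9} | {p6,p8} | {p1,p11} | {p2} | {p5,p14} | {p10} | {p7} | {p12}.
p3 and p11 end up in different blocks, so they are distinguishable. For instance, the string 'ε' is accepted from only p3.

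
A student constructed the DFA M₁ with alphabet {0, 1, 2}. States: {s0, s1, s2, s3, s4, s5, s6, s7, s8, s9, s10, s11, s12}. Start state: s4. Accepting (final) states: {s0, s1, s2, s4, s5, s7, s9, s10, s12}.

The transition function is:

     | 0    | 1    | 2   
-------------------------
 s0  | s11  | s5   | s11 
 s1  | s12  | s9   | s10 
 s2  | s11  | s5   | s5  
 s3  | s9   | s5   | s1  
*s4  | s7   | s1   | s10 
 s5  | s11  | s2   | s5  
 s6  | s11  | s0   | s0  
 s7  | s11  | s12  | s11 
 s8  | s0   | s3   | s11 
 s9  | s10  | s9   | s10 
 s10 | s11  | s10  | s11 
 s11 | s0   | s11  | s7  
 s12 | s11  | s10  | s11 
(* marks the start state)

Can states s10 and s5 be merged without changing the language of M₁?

No

First remove the unreachable states {s3,s6,s8}; 10 states remain.
Start with accepting vs non-accepting: {s0,s1,s2,s4,s5,s7,s9,s10,s12} | {s11}.
Split {s0,s1,s2,s4,s5,s7,s9,s10,s12} by δ(·,0) → {s0,s2,s5,s7,s10,s12} and {s1,s4,s9}.
On input 2, block {s0,s2,s5,s7,s10,s12} splits into {s0,s7,s10,s12} and {s2,s5}.
On input 1, block {s0,s7,s10,s12} splits into {s7,s10,s12} and {s0}.
The partition is now stable with 5 blocks: {s7,s10,s12} | {s11} | {s1,s4,s9} | {s2,s5} | {s0}.
s10 and s5 end up in different blocks, so they are distinguishable. For instance, the string '2' is accepted from only s5.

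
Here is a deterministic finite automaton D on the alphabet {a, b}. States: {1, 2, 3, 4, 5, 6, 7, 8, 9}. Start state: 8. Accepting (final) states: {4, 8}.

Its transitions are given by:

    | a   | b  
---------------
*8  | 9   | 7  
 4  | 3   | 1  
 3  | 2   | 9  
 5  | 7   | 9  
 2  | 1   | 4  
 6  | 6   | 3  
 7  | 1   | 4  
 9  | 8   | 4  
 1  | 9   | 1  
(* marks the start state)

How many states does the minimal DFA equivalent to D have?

First remove the unreachable states {5,6}; 7 states remain.
Start with accepting vs non-accepting: {4,8} | {1,2,3,7,9}.
Refine {1,2,3,7,9} on symbol a: members go to different blocks, giving {1,2,3,7} and {9}.
Split {4,8} by δ(·,a) → {4} and {8}.
On input a, block {1,2,3,7} splits into {2,3,7} and {1}.
Refine {2,3,7} on symbol a: members go to different blocks, giving {2,7} and {3}.
No further refinement is possible. Final partition (6 blocks): {4} | {2,7} | {9} | {8} | {1} | {3}.

6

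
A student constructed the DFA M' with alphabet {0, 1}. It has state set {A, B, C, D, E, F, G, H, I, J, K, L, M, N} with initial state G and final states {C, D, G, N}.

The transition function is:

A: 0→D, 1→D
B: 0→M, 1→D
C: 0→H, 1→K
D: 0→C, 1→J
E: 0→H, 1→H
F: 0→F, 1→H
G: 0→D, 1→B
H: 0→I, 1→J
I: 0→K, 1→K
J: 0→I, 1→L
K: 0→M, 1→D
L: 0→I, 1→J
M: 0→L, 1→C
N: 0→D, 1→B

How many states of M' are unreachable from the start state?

No path from G leads to A, E, F, N; the other 10 states are all reachable.

4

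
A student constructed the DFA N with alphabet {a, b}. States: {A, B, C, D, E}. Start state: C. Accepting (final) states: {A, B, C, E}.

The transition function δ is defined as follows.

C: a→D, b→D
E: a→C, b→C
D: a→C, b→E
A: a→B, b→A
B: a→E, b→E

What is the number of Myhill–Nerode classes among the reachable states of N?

First remove the unreachable states {A,B}; 3 states remain.
Initial partition by acceptance: {C,E} | {D}.
Split {C,E} by δ(·,a) → {C} and {E}.
No further refinement is possible. Final partition (3 blocks): {C} | {D} | {E}.

3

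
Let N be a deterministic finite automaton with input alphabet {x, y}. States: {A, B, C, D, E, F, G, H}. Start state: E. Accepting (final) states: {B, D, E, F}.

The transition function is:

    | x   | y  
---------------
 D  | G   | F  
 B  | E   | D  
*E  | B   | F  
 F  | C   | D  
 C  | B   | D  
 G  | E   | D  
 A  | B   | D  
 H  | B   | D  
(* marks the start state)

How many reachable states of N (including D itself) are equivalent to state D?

2

First remove the unreachable states {A,H}; 6 states remain.
P0 = {B,D,E,F} | {C,G}.
On input x, block {B,D,E,F} splits into {B,E} and {D,F}.
Stable partition: {B,E} | {C,G} | {D,F} — 3 equivalence classes.
State D belongs to the block {D,F}, which has 2 states.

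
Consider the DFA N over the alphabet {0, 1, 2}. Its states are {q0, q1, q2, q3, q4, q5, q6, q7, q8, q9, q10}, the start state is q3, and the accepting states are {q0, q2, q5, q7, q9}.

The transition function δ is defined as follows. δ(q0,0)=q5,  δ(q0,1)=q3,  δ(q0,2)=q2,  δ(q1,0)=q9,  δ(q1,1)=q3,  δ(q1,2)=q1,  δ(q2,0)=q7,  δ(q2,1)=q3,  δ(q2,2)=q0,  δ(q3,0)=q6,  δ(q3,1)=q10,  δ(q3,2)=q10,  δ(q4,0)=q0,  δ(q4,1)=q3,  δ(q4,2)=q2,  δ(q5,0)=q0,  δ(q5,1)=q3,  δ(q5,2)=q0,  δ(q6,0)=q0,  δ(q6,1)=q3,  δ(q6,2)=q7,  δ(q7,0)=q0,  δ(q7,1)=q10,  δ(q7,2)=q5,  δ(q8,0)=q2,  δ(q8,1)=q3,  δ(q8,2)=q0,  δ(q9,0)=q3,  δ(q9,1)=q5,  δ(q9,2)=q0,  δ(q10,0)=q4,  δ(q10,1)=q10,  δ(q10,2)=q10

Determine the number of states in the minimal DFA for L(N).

Reachable states from the start: {q0,q2,q3,q4,q5,q6,q7,q10}. Unreachable: {q1,q8,q9} — drop them.
Initial partition by acceptance: {q0,q2,q5,q7} | {q3,q4,q6,q10}.
Refine {q3,q4,q6,q10} on symbol 0: members go to different blocks, giving {q3,q10} and {q4,q6}.
No further refinement is possible. Final partition (3 blocks): {q0,q2,q5,q7} | {q3,q10} | {q4,q6}.

3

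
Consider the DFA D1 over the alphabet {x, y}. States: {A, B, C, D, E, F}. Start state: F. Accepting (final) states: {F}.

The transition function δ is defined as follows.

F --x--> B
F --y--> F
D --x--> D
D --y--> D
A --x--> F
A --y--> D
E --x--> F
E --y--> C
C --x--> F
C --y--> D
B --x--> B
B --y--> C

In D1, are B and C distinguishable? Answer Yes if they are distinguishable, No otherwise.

Yes

Reachable states from the start: {B,C,D,F}. Unreachable: {A,E} — drop them.
Start with accepting vs non-accepting: {F} | {B,C,D}.
Refine {B,C,D} on symbol x: members go to different blocks, giving {B,D} and {C}.
On input y, block {B,D} splits into {B} and {D}.
No further refinement is possible. Final partition (4 blocks): {F} | {B} | {C} | {D}.
B and C end up in different blocks, so they are distinguishable. For instance, the string 'x' is accepted from only C.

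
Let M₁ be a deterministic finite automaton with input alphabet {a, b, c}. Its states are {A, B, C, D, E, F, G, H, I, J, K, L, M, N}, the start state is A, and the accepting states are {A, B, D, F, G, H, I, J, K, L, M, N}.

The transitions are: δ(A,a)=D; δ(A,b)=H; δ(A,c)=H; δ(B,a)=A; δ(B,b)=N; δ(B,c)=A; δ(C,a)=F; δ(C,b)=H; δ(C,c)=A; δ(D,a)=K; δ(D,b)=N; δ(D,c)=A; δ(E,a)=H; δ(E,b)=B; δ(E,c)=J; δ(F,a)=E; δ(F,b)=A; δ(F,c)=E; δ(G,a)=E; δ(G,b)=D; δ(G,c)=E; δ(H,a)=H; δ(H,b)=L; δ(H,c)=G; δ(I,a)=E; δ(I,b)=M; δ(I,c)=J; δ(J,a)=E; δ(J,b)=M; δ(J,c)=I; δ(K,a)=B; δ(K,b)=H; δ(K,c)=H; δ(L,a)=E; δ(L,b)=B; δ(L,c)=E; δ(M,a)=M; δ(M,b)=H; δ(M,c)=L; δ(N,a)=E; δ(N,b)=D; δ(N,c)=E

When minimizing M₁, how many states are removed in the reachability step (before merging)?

BFS from A reaches {A, B, D, E, G, H, I, J, K, L, M, N}; the 2 state(s) C, F are never visited.

2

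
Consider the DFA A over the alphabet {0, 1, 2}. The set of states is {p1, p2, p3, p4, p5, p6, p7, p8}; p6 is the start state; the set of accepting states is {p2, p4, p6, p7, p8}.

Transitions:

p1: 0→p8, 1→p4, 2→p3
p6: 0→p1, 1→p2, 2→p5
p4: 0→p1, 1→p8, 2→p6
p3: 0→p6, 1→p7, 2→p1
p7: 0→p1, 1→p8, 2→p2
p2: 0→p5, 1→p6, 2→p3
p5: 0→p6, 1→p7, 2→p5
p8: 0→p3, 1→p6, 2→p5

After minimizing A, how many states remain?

All states are reachable from the start state.
Initial partition by acceptance: {p2,p4,p6,p7,p8} | {p1,p3,p5}.
On input 2, block {p2,p4,p6,p7,p8} splits into {p2,p6,p8} and {p4,p7}.
Stable partition: {p2,p6,p8} | {p1,p3,p5} | {p4,p7} — 3 equivalence classes.

3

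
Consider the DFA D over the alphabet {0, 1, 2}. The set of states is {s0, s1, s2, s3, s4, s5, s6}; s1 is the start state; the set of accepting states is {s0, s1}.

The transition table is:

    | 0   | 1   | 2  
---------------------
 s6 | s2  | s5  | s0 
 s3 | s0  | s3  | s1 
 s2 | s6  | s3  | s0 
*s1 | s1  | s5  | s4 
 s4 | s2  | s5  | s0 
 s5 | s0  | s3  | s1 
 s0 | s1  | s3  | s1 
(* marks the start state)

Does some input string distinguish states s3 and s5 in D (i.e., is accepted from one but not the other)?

No

Start with accepting vs non-accepting: {s0,s1} | {s2,s3,s4,s5,s6}.
Refine {s0,s1} on symbol 2: members go to different blocks, giving {s0} and {s1}.
On input 0, block {s2,s3,s4,s5,s6} splits into {s2,s4,s6} and {s3,s5}.
No further refinement is possible. Final partition (4 blocks): {s0} | {s2,s4,s6} | {s1} | {s3,s5}.
s3 and s5 lie in the same block of the stable partition, so they are equivalent — no string distinguishes them.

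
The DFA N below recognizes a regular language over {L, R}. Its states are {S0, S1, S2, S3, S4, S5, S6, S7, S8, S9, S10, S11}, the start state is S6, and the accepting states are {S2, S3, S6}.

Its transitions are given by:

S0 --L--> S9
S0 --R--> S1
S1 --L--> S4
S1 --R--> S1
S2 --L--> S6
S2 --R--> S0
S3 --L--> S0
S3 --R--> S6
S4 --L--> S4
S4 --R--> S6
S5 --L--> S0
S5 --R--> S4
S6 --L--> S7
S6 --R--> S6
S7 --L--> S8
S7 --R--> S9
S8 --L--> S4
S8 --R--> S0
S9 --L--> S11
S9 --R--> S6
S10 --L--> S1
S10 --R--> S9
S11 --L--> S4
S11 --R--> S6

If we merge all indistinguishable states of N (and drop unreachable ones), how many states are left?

First remove the unreachable states {S2,S3,S5,S10}; 8 states remain.
Initial partition by acceptance: {S6} | {S0,S1,S4,S7,S8,S9,S11}.
On input R, block {S0,S1,S4,S7,S8,S9,S11} splits into {S0,S1,S7,S8} and {S4,S9,S11}.
On input L, block {S0,S1,S7,S8} splits into {S0,S1,S8} and {S7}.
No further refinement is possible. Final partition (4 blocks): {S6} | {S0,S1,S8} | {S4,S9,S11} | {S7}.

4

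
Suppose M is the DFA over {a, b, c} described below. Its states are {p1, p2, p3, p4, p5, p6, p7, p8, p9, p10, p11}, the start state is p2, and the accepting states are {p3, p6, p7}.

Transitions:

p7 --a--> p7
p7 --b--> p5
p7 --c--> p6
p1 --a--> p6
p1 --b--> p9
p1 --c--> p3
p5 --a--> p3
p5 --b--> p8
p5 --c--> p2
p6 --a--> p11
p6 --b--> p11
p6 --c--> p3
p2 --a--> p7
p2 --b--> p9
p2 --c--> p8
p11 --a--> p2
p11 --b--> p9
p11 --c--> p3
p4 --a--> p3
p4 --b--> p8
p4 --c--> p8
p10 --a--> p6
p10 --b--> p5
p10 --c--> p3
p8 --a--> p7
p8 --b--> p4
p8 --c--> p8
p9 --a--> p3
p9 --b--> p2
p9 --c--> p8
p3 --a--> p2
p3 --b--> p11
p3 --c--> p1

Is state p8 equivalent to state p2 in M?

States {p10} cannot be reached from the start state, so discard them.
Initial partition by acceptance: {p3,p6,p7} | {p1,p2,p4,p5,p8,p9,p11}.
Split {p3,p6,p7} by δ(·,a) → {p3,p6} and {p7}.
Refine {p3,p6} on symbol c: members go to different blocks, giving {p3} and {p6}.
Split {p1,p2,p4,p5,p8,p9,p11} by δ(·,a) → {p4,p5,p9} and {p2,p8} and {p1} and {p11}.
The partition is now stable with 7 blocks: {p3} | {p4,p5,p9} | {p7} | {p6} | {p2,p8} | {p1} | {p11}.
p8 and p2 lie in the same block of the stable partition, so they are equivalent — no string distinguishes them.

Yes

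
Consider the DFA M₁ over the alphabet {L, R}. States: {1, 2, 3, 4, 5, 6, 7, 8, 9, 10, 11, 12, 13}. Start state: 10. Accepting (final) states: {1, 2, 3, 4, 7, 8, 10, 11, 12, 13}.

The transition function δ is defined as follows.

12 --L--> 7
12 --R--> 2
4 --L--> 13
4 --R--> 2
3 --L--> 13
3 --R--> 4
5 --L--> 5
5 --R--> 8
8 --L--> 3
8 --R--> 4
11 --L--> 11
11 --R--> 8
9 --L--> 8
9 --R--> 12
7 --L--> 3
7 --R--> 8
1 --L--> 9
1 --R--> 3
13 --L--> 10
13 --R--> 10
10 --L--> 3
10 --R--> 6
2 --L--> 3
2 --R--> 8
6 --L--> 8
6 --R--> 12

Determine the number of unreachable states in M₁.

BFS from 10 reaches {2, 3, 4, 6, 7, 8, 10, 12, 13}; the 4 state(s) 1, 5, 9, 11 are never visited.

4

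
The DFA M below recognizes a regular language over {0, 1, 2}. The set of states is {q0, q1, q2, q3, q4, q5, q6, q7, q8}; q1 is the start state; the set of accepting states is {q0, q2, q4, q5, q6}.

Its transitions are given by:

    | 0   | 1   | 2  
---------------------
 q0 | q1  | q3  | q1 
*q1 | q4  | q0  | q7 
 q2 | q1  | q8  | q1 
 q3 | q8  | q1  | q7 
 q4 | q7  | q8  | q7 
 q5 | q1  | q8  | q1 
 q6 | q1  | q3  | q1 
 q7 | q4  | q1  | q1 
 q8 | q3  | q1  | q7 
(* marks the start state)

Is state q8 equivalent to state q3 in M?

States {q2,q5,q6} cannot be reached from the start state, so discard them.
Start with accepting vs non-accepting: {q0,q4} | {q1,q3,q7,q8}.
Split {q1,q3,q7,q8} by δ(·,0) → {q1,q7} and {q3,q8}.
Refine {q1,q7} on symbol 1: members go to different blocks, giving {q1} and {q7}.
On input 0, block {q0,q4} splits into {q0} and {q4}.
No further refinement is possible. Final partition (5 blocks): {q0} | {q1} | {q3,q8} | {q7} | {q4}.
q8 and q3 lie in the same block of the stable partition, so they are equivalent — no string distinguishes them.

Yes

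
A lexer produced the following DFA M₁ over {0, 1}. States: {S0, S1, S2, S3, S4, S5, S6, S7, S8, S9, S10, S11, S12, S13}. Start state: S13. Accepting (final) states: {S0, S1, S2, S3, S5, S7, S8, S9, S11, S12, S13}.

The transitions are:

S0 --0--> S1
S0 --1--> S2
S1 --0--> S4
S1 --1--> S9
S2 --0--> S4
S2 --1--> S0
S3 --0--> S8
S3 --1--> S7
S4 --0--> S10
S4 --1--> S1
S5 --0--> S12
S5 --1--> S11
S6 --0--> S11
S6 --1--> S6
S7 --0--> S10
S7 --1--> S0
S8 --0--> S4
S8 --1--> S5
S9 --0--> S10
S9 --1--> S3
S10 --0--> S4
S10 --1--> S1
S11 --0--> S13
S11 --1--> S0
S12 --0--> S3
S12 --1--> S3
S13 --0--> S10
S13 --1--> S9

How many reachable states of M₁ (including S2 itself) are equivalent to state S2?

Reachable states from the start: {S0,S1,S2,S3,S4,S5,S7,S8,S9,S10,S11,S12,S13}. Unreachable: {S6} — drop them.
Start with accepting vs non-accepting: {S0,S1,S2,S3,S5,S7,S8,S9,S11,S12,S13} | {S4,S10}.
On input 0, block {S0,S1,S2,S3,S5,S7,S8,S9,S11,S12,S13} splits into {S1,S2,S7,S8,S9,S13} and {S0,S3,S5,S11,S12}.
Refine {S1,S2,S7,S8,S9,S13} on symbol 1: members go to different blocks, giving {S2,S7,S8,S9} and {S1,S13}.
Split {S0,S3,S5,S11,S12} by δ(·,0) → {S0,S11} and {S5,S12} and {S3}.
Refine {S2,S7,S8,S9} on symbol 1: members go to different blocks, giving {S2,S7} and {S8} and {S9}.
On input 1, block {S0,S11} splits into {S0} and {S11}.
Split {S5,S12} by δ(·,0) → {S5} and {S12}.
Stable partition: {S2,S7} | {S4,S10} | {S0} | {S1,S13} | {S5} | {S3} | {S8} | {S9} | {S11} | {S12} — 10 equivalence classes.
The equivalence class containing S2 is {S2,S7}, of size 2.

2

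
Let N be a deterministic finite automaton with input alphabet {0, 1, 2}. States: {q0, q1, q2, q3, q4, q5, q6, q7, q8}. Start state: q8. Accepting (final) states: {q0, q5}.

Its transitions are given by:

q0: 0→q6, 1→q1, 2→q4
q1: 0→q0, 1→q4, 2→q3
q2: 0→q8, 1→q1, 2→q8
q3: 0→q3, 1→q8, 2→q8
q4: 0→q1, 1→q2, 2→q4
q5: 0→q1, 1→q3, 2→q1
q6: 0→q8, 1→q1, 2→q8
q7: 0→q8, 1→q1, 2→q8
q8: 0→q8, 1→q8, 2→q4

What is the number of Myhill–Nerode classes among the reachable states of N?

6

States {q5,q7} cannot be reached from the start state, so discard them.
Initial partition by acceptance: {q0} | {q1,q2,q3,q4,q6,q8}.
Split {q1,q2,q3,q4,q6,q8} by δ(·,0) → {q2,q3,q4,q6,q8} and {q1}.
Split {q2,q3,q4,q6,q8} by δ(·,0) → {q2,q3,q6,q8} and {q4}.
Refine {q2,q3,q6,q8} on symbol 1: members go to different blocks, giving {q2,q6} and {q3,q8}.
Refine {q3,q8} on symbol 2: members go to different blocks, giving {q3} and {q8}.
No further refinement is possible. Final partition (6 blocks): {q0} | {q2,q6} | {q1} | {q4} | {q3} | {q8}.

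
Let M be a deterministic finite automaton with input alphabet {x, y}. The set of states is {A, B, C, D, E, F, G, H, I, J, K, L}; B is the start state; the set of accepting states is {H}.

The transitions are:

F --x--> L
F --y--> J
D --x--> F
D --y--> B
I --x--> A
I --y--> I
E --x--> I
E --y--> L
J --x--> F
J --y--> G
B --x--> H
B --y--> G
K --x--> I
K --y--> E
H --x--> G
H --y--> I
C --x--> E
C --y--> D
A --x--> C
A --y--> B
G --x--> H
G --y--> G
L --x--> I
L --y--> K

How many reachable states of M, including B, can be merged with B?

P0 = {H} | {A,B,C,D,E,F,G,I,J,K,L}.
Refine {A,B,C,D,E,F,G,I,J,K,L} on symbol x: members go to different blocks, giving {A,C,D,E,F,I,J,K,L} and {B,G}.
On input y, block {A,C,D,E,F,I,J,K,L} splits into {C,E,F,I,K,L} and {A,D,J}.
On input x, block {C,E,F,I,K,L} splits into {C,E,F,K,L} and {I}.
Refine {C,E,F,K,L} on symbol x: members go to different blocks, giving {E,K,L} and {C,F}.
Stable partition: {H} | {E,K,L} | {B,G} | {A,D,J} | {I} | {C,F} — 6 equivalence classes.
The equivalence class containing B is {B,G}, of size 2.

2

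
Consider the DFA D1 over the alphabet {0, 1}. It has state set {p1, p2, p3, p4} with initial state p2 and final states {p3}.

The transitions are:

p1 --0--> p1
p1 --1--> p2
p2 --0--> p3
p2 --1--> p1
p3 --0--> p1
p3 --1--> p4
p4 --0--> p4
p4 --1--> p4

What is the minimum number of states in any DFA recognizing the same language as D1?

P0 = {p3} | {p1,p2,p4}.
On input 0, block {p1,p2,p4} splits into {p1,p4} and {p2}.
Refine {p1,p4} on symbol 1: members go to different blocks, giving {p1} and {p4}.
No further refinement is possible. Final partition (4 blocks): {p3} | {p1} | {p2} | {p4}.

4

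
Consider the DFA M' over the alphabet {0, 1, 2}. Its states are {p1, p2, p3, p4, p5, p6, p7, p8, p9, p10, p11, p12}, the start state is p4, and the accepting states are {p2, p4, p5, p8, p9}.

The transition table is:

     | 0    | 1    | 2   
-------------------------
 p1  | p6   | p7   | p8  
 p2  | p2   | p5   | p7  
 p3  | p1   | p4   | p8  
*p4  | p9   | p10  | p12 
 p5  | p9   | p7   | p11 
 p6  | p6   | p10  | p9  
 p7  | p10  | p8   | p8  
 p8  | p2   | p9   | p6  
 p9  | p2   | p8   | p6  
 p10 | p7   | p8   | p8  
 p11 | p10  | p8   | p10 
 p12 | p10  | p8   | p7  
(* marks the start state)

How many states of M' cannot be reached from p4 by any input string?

Starting at p4 and following transitions, the reachable set is {p2, p4, p5, p6, p7, p8, p9, p10, p11, p12}. That leaves p1, p3 unreachable — 2 in total.

2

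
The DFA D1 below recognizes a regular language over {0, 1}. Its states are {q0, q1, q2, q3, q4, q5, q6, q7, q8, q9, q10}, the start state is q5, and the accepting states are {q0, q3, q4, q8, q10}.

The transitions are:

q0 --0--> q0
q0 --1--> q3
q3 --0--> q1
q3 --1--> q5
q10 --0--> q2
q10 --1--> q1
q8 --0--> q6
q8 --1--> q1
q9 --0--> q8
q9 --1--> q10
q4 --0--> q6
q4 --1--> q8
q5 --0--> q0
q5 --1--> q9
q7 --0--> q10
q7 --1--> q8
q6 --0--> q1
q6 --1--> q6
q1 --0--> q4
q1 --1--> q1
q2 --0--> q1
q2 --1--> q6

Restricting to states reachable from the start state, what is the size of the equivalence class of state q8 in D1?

2

Reachable states from the start: {q0,q1,q2,q3,q4,q5,q6,q8,q9,q10}. Unreachable: {q7} — drop them.
Start with accepting vs non-accepting: {q0,q3,q4,q8,q10} | {q1,q2,q5,q6,q9}.
On input 0, block {q0,q3,q4,q8,q10} splits into {q3,q4,q8,q10} and {q0}.
On input 1, block {q3,q4,q8,q10} splits into {q3,q8,q10} and {q4}.
Split {q1,q2,q5,q6,q9} by δ(·,0) → {q2,q6} and {q1} and {q5} and {q9}.
Split {q3,q8,q10} by δ(·,0) → {q8,q10} and {q3}.
Stable partition: {q8,q10} | {q2,q6} | {q0} | {q4} | {q1} | {q5} | {q9} | {q3} — 8 equivalence classes.
The equivalence class containing q8 is {q8,q10}, of size 2.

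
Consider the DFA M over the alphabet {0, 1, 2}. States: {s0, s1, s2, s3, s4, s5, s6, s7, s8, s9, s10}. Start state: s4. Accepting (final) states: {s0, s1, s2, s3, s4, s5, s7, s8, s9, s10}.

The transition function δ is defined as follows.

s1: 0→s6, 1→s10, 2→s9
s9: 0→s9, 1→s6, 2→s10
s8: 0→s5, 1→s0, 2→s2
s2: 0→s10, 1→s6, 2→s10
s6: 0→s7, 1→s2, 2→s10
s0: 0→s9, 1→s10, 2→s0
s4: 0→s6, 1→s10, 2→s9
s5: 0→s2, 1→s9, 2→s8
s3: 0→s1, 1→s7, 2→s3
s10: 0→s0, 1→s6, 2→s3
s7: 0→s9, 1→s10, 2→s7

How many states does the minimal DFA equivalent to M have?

States {s5,s8} cannot be reached from the start state, so discard them.
Initial partition by acceptance: {s0,s1,s2,s3,s4,s7,s9,s10} | {s6}.
On input 0, block {s0,s1,s2,s3,s4,s7,s9,s10} splits into {s0,s2,s3,s7,s9,s10} and {s1,s4}.
On input 0, block {s0,s2,s3,s7,s9,s10} splits into {s0,s2,s7,s9,s10} and {s3}.
Refine {s0,s2,s7,s9,s10} on symbol 1: members go to different blocks, giving {s2,s9,s10} and {s0,s7}.
Split {s2,s9,s10} by δ(·,0) → {s2,s9} and {s10}.
On input 0, block {s2,s9} splits into {s2} and {s9}.
Stable partition: {s2} | {s6} | {s1,s4} | {s3} | {s0,s7} | {s10} | {s9} — 7 equivalence classes.

7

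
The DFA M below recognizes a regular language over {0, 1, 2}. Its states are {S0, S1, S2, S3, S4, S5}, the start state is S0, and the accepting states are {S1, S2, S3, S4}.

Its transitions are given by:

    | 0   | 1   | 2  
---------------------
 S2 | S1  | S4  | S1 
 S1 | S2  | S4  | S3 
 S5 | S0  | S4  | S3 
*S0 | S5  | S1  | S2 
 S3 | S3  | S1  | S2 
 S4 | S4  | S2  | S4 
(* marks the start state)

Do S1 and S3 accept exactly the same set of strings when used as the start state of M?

Yes

Start with accepting vs non-accepting: {S1,S2,S3,S4} | {S0,S5}.
Stable partition: {S1,S2,S3,S4} | {S0,S5} — 2 equivalence classes.
S1 and S3 lie in the same block of the stable partition, so they are equivalent — no string distinguishes them.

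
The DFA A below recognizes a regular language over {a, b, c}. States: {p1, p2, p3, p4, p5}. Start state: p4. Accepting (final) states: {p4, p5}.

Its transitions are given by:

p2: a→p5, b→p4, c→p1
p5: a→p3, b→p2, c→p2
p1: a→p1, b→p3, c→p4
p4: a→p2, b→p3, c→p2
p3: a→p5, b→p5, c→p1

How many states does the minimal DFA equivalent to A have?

3

Every state is reachable, so we keep all 5.
Initial partition by acceptance: {p4,p5} | {p1,p2,p3}.
Split {p1,p2,p3} by δ(·,a) → {p2,p3} and {p1}.
Stable partition: {p4,p5} | {p2,p3} | {p1} — 3 equivalence classes.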